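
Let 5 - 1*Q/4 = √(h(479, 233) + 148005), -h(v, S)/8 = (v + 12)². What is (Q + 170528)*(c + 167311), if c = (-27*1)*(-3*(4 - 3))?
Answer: 28548370816 - 669568*I*√1780643 ≈ 2.8548e+10 - 8.9348e+8*I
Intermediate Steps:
c = 81 (c = -(-81) = -27*(-3) = 81)
h(v, S) = -8*(12 + v)² (h(v, S) = -8*(v + 12)² = -8*(12 + v)²)
Q = 20 - 4*I*√1780643 (Q = 20 - 4*√(-8*(12 + 479)² + 148005) = 20 - 4*√(-8*491² + 148005) = 20 - 4*√(-8*241081 + 148005) = 20 - 4*√(-1928648 + 148005) = 20 - 4*I*√1780643 ≈ 20.0 - 5337.6*I)
(Q + 170528)*(c + 167311) = ((20 - 4*I*√1780643) + 170528)*(81 + 167311) = (170548 - 4*I*√1780643)*167392 = 28548370816 - 669568*I*√1780643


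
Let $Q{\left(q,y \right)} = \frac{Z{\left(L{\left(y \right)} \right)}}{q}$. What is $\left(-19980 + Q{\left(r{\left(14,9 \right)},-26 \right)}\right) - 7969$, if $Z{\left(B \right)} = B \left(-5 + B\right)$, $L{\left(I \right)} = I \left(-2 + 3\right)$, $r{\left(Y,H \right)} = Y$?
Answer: $- \frac{195240}{7} \approx -27891.0$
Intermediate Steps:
$L{\left(I \right)} = I$ ($L{\left(I \right)} = I 1 = I$)
$Q{\left(q,y \right)} = \frac{y \left(-5 + y\right)}{q}$
$\left(-19980 + Q{\left(r{\left(14,9 \right)},-26 \right)}\right) - 7969 = \left(-19980 - \frac{26 \left(-5 - 26\right)}{14}\right) - 7969 = \left(-19980 - \frac{13}{7} \left(-31\right)\right) - 7969 = \left(-19980 + \frac{403}{7}\right) - 7969 = - \frac{139457}{7} - 7969 = - \frac{195240}{7}$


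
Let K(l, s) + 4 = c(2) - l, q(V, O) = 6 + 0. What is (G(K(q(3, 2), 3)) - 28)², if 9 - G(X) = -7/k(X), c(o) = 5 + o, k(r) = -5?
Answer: 10404/25 ≈ 416.16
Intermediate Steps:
q(V, O) = 6
K(l, s) = 3 - l (K(l, s) = -4 + ((5 + 2) - l) = -4 + (7 - l) = 3 - l)
G(X) = 38/5 (G(X) = 9 - (-7)/(-5) = 9 - (-7)*(-1)/5 = 9 - 1*7/5 = 9 - 7/5 = 38/5)
(G(K(q(3, 2), 3)) - 28)² = (38/5 - 28)² = (-102/5)² = 10404/25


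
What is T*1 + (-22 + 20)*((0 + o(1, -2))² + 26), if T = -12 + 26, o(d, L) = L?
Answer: -46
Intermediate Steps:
T = 14
T*1 + (-22 + 20)*((0 + o(1, -2))² + 26) = 14*1 + (-22 + 20)*((0 - 2)² + 26) = 14 - 2*((-2)² + 26) = 14 - 2*(4 + 26) = 14 - 2*30 = 14 - 60 = -46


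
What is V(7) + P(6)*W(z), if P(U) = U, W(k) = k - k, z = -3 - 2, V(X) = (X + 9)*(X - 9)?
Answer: -32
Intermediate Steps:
V(X) = (-9 + X)*(9 + X) (V(X) = (9 + X)*(-9 + X) = (-9 + X)*(9 + X))
z = -5
W(k) = 0
V(7) + P(6)*W(z) = (-81 + 7²) + 6*0 = (-81 + 49) + 0 = -32 + 0 = -32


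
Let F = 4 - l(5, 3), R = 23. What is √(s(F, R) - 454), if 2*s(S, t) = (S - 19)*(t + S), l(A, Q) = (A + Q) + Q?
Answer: I*√662 ≈ 25.729*I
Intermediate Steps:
l(A, Q) = A + 2*Q
F = -7 (F = 4 - (5 + 2*3) = 4 - (5 + 6) = 4 - 1*11 = 4 - 11 = -7)
s(S, t) = (-19 + S)*(S + t)/2 (s(S, t) = ((S - 19)*(t + S))/2 = ((-19 + S)*(S + t))/2 = (-19 + S)*(S + t)/2)
√(s(F, R) - 454) = √(((½)*(-7)² - 19/2*(-7) - 19/2*23 + (½)*(-7)*23) - 454) = √(((½)*49 + 133/2 - 437/2 - 161/2) - 454) = √((49/2 + 133/2 - 437/2 - 161/2) - 454) = √(-208 - 454) = √(-662) = I*√662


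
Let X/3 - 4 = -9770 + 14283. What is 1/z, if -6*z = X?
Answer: -2/4517 ≈ -0.00044277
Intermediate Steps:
X = 13551 (X = 12 + 3*(-9770 + 14283) = 12 + 3*4513 = 12 + 13539 = 13551)
z = -4517/2 (z = -⅙*13551 = -4517/2 ≈ -2258.5)
1/z = 1/(-4517/2) = -2/4517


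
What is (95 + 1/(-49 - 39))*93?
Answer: 777387/88 ≈ 8833.9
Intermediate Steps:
(95 + 1/(-49 - 39))*93 = (95 + 1/(-88))*93 = (95 - 1/88)*93 = (8359/88)*93 = 777387/88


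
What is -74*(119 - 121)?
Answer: 148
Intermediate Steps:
-74*(119 - 121) = -74*(-2) = 148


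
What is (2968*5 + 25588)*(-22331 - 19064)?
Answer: -1673517060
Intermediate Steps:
(2968*5 + 25588)*(-22331 - 19064) = (14840 + 25588)*(-41395) = 40428*(-41395) = -1673517060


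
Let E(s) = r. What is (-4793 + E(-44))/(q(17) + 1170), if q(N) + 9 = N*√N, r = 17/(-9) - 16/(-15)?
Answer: -13914069/3357520 + 1833637*√17/30217680 ≈ -3.8940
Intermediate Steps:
r = -37/45 (r = 17*(-⅑) - 16*(-1/15) = -17/9 + 16/15 = -37/45 ≈ -0.82222)
E(s) = -37/45
q(N) = -9 + N^(3/2) (q(N) = -9 + N*√N = -9 + N^(3/2))
(-4793 + E(-44))/(q(17) + 1170) = (-4793 - 37/45)/((-9 + 17^(3/2)) + 1170) = -215722/(45*((-9 + 17*√17) + 1170)) = -215722/(45*(1161 + 17*√17))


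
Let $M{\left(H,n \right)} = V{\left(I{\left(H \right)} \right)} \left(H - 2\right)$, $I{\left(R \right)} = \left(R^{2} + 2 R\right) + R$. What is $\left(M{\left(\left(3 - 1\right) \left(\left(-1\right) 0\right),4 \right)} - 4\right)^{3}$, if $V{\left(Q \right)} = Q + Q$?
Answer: $-64$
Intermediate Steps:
$I{\left(R \right)} = R^{2} + 3 R$
$V{\left(Q \right)} = 2 Q$
$M{\left(H,n \right)} = 2 H \left(-2 + H\right) \left(3 + H\right)$ ($M{\left(H,n \right)} = 2 H \left(3 + H\right) \left(H - 2\right) = 2 H \left(3 + H\right) \left(-2 + H\right) = 2 H \left(-2 + H\right) \left(3 + H\right)$)
$\left(M{\left(\left(3 - 1\right) \left(\left(-1\right) 0\right),4 \right)} - 4\right)^{3} = \left(2 \left(3 - 1\right) \left(\left(-1\right) 0\right) \left(-2 + \left(3 - 1\right) \left(\left(-1\right) 0\right)\right) \left(3 + \left(3 - 1\right) \left(\left(-1\right) 0\right)\right) - 4\right)^{3} = \left(2 \cdot 2 \cdot 0 \left(-2 + 2 \cdot 0\right) \left(3 + 2 \cdot 0\right) - 4\right)^{3} = \left(2 \cdot 0 \left(-2 + 0\right) \left(3 + 0\right) - 4\right)^{3} = \left(2 \cdot 0 \left(-2\right) 3 - 4\right)^{3} = \left(0 - 4\right)^{3} = \left(-4\right)^{3} = -64$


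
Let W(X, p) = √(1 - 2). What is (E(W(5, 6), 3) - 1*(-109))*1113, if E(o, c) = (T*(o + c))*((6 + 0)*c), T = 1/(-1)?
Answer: 61215 - 20034*I ≈ 61215.0 - 20034.0*I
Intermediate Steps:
W(X, p) = I (W(X, p) = √(-1) = I)
T = -1
E(o, c) = 6*c*(-c - o) (E(o, c) = (-(o + c))*((6 + 0)*c) = (-(c + o))*(6*c) = (-c - o)*(6*c) = 6*c*(-c - o))
(E(W(5, 6), 3) - 1*(-109))*1113 = (-6*3*(3 + I) - 1*(-109))*1113 = ((-54 - 18*I) + 109)*1113 = (55 - 18*I)*1113 = 61215 - 20034*I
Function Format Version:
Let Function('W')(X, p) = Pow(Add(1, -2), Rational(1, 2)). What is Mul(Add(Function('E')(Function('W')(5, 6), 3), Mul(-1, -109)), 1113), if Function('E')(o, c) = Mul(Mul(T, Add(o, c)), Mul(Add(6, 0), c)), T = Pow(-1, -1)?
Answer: Add(61215, Mul(-20034, I)) ≈ Add(61215., Mul(-20034., I))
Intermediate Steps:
Function('W')(X, p) = I (Function('W')(X, p) = Pow(-1, Rational(1, 2)) = I)
T = -1
Function('E')(o, c) = Mul(6, c, Add(Mul(-1, c), Mul(-1, o))) (Function('E')(o, c) = Mul(Mul(-1, Add(o, c)), Mul(Add(6, 0), c)) = Mul(Mul(-1, Add(c, o)), Mul(6, c)) = Mul(Add(Mul(-1, c), Mul(-1, o)), Mul(6, c)) = Mul(6, c, Add(Mul(-1, c), Mul(-1, o))))
Mul(Add(Function('E')(Function('W')(5, 6), 3), Mul(-1, -109)), 1113) = Mul(Add(Mul(-6, 3, Add(3, I)), Mul(-1, -109)), 1113) = Mul(Add(Add(-54, Mul(-18, I)), 109), 1113) = Mul(Add(55, Mul(-18, I)), 1113) = Add(61215, Mul(-20034, I))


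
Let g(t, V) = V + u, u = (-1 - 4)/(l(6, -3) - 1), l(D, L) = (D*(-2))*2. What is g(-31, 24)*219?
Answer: 26499/5 ≈ 5299.8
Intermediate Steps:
l(D, L) = -4*D (l(D, L) = -2*D*2 = -4*D)
u = 1/5 (u = (-1 - 4)/(-4*6 - 1) = -5/(-24 - 1) = -5/(-25) = -5*(-1/25) = 1/5 ≈ 0.20000)
g(t, V) = 1/5 + V (g(t, V) = V + 1/5 = 1/5 + V)
g(-31, 24)*219 = (1/5 + 24)*219 = (121/5)*219 = 26499/5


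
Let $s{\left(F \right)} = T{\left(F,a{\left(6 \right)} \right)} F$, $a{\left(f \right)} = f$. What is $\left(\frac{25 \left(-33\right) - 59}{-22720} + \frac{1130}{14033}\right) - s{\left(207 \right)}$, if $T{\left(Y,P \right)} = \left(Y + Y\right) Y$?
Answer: $- \frac{1413969006456147}{79707440} \approx -1.7739 \cdot 10^{7}$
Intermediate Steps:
$T{\left(Y,P \right)} = 2 Y^{2}$ ($T{\left(Y,P \right)} = 2 Y Y = 2 Y^{2}$)
$s{\left(F \right)} = 2 F^{3}$ ($s{\left(F \right)} = 2 F^{2} F = 2 F^{3}$)
$\left(\frac{25 \left(-33\right) - 59}{-22720} + \frac{1130}{14033}\right) - s{\left(207 \right)} = \left(\frac{25 \left(-33\right) - 59}{-22720} + \frac{1130}{14033}\right) - 2 \cdot 207^{3} = \left(\left(-825 - 59\right) \left(- \frac{1}{22720}\right) + 1130 \cdot \frac{1}{14033}\right) - 2 \cdot 8869743 = \left(\left(-884\right) \left(- \frac{1}{22720}\right) + \frac{1130}{14033}\right) - 17739486 = \left(\frac{221}{5680} + \frac{1130}{14033}\right) - 17739486 = \frac{9519693}{79707440} - 17739486 = - \frac{1413969006456147}{79707440}$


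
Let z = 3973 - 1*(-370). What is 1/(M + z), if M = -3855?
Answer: 1/488 ≈ 0.0020492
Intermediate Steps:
z = 4343 (z = 3973 + 370 = 4343)
1/(M + z) = 1/(-3855 + 4343) = 1/488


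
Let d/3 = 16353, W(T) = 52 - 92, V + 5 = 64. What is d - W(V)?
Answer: 49099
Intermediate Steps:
V = 59 (V = -5 + 64 = 59)
W(T) = -40
d = 49059 (d = 3*16353 = 49059)
d - W(V) = 49059 - 1*(-40) = 49059 + 40 = 49099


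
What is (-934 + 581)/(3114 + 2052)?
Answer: -353/5166 ≈ -0.068331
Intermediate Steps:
(-934 + 581)/(3114 + 2052) = -353/5166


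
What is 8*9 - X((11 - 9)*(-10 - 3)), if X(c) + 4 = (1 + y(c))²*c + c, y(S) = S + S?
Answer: 67728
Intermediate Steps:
y(S) = 2*S
X(c) = -4 + c + c*(1 + 2*c)² (X(c) = -4 + ((1 + 2*c)²*c + c) = -4 + (c*(1 + 2*c)² + c) = -4 + (c + c*(1 + 2*c)²) = -4 + c + c*(1 + 2*c)²)
8*9 - X((11 - 9)*(-10 - 3)) = 8*9 - (-4 + (11 - 9)*(-10 - 3) + ((11 - 9)*(-10 - 3))*(1 + 2*((11 - 9)*(-10 - 3)))²) = 72 - (-4 + 2*(-13) + (2*(-13))*(1 + 2*(2*(-13)))²) = 72 - (-4 - 26 - 26*(1 + 2*(-26))²) = 72 - (-4 - 26 - 26*(1 - 52)²) = 72 - (-4 - 26 - 26*(-51)²) = 72 - (-4 - 26 - 26*2601) = 72 - (-4 - 26 - 67626) = 72 - 1*(-67656) = 72 + 67656 = 67728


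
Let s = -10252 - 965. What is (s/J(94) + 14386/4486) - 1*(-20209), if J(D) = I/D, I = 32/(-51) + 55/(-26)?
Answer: 3300896470024/8157791 ≈ 4.0463e+5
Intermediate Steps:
s = -11217
I = -3637/1326 (I = 32*(-1/51) + 55*(-1/26) = -32/51 - 55/26 = -3637/1326 ≈ -2.7428)
J(D) = -3637/(1326*D)
(s/J(94) + 14386/4486) - 1*(-20209) = (-11217/((-3637/1326/94)) + 14386/4486) - 1*(-20209) = (-11217/((-3637/1326*1/94)) + 14386*(1/4486)) + 20209 = (-11217/(-3637/124644) + 7193/2243) + 20209 = (-11217*(-124644/3637) + 7193/2243) + 20209 = (1398131748/3637 + 7193/2243) + 20209 = 3136035671705/8157791 + 20209 = 3300896470024/8157791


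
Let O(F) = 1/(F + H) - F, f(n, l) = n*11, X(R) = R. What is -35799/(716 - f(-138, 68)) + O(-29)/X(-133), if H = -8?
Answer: -178561727/10993514 ≈ -16.242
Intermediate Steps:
f(n, l) = 11*n
O(F) = 1/(-8 + F) - F (O(F) = 1/(F - 8) - F = 1/(-8 + F) - F)
-35799/(716 - f(-138, 68)) + O(-29)/X(-133) = -35799/(716 - 11*(-138)) + ((1 - 1*(-29)**2 + 8*(-29))/(-8 - 29))/(-133) = -35799/(716 - 1*(-1518)) + ((1 - 1*841 - 232)/(-37))*(-1/133) = -35799/(716 + 1518) - (1 - 841 - 232)/37*(-1/133) = -35799/2234 - 1/37*(-1072)*(-1/133) = -35799*1/2234 + (1072/37)*(-1/133) = -35799/2234 - 1072/4921 = -178561727/10993514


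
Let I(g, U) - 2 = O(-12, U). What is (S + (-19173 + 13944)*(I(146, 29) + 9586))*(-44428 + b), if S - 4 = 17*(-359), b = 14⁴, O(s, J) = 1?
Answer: 301483643760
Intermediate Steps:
I(g, U) = 3 (I(g, U) = 2 + 1 = 3)
b = 38416
S = -6099 (S = 4 + 17*(-359) = 4 - 6103 = -6099)
(S + (-19173 + 13944)*(I(146, 29) + 9586))*(-44428 + b) = (-6099 + (-19173 + 13944)*(3 + 9586))*(-44428 + 38416) = (-6099 - 5229*9589)*(-6012) = (-6099 - 50140881)*(-6012) = -50146980*(-6012) = 301483643760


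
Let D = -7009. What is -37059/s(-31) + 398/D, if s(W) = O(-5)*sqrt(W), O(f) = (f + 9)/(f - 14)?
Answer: -398/7009 - 704121*I*sqrt(31)/124 ≈ -0.056784 - 31616.0*I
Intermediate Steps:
O(f) = (9 + f)/(-14 + f)
s(W) = -4*sqrt(W)/19 (s(W) = ((9 - 5)/(-14 - 5))*sqrt(W) = (4/(-19))*sqrt(W) = (-1/19*4)*sqrt(W) = -4*sqrt(W)/19)
-37059/s(-31) + 398/D = -37059*19*I*sqrt(31)/124 + 398/(-7009) = -37059*19*I*sqrt(31)/124 + 398*(-1/7009) = -37059*19*I*sqrt(31)/124 - 398/7009 = -704121*I*sqrt(31)/124 - 398/7009 = -398/7009 - 704121*I*sqrt(31)/124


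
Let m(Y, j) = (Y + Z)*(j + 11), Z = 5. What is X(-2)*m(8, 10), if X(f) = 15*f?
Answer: -8190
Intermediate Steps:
m(Y, j) = (5 + Y)*(11 + j) (m(Y, j) = (Y + 5)*(j + 11) = (5 + Y)*(11 + j))
X(-2)*m(8, 10) = (15*(-2))*(55 + 5*10 + 11*8 + 8*10) = -30*(55 + 50 + 88 + 80) = -30*273 = -8190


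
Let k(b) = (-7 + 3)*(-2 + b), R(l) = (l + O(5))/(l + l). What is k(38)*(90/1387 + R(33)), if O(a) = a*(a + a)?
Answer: -2905464/15257 ≈ -190.43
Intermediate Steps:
O(a) = 2*a² (O(a) = a*(2*a) = 2*a²)
R(l) = (50 + l)/(2*l) (R(l) = (l + 2*5²)/(l + l) = (l + 2*25)/((2*l)) = (l + 50)*(1/(2*l)) = (50 + l)*(1/(2*l)) = (50 + l)/(2*l))
k(b) = 8 - 4*b (k(b) = -4*(-2 + b) = 8 - 4*b)
k(38)*(90/1387 + R(33)) = (8 - 4*38)*(90/1387 + (½)*(50 + 33)/33) = (8 - 152)*(90*(1/1387) + (½)*(1/33)*83) = -144*(90/1387 + 83/66) = -144*121061/91542 = -2905464/15257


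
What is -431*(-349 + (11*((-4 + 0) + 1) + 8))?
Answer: 161194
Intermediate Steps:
-431*(-349 + (11*((-4 + 0) + 1) + 8)) = -431*(-349 + (11*(-4 + 1) + 8)) = -431*(-349 + (11*(-3) + 8)) = -431*(-349 + (-33 + 8)) = -431*(-349 - 25) = -431*(-374) = 161194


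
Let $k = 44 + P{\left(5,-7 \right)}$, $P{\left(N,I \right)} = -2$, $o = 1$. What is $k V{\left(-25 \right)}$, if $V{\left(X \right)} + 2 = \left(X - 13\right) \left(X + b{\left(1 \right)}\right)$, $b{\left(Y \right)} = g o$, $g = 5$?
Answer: $31836$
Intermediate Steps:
$b{\left(Y \right)} = 5$ ($b{\left(Y \right)} = 5 \cdot 1 = 5$)
$k = 42$ ($k = 44 - 2 = 42$)
$V{\left(X \right)} = -2 + \left(-13 + X\right) \left(5 + X\right)$ ($V{\left(X \right)} = -2 + \left(X - 13\right) \left(X + 5\right) = -2 + \left(-13 + X\right) \left(5 + X\right)$)
$k V{\left(-25 \right)} = 42 \left(-67 + \left(-25\right)^{2} - -200\right) = 42 \left(-67 + 625 + 200\right) = 42 \cdot 758 = 31836$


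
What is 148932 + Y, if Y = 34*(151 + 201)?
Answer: 160900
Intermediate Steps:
Y = 11968 (Y = 34*352 = 11968)
148932 + Y = 148932 + 11968 = 160900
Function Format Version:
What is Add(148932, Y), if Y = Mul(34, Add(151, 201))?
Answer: 160900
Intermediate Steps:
Y = 11968 (Y = Mul(34, 352) = 11968)
Add(148932, Y) = Add(148932, 11968) = 160900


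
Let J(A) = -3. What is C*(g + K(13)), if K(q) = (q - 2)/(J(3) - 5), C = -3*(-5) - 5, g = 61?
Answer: 2385/4 ≈ 596.25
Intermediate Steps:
C = 10 (C = 15 - 5 = 10)
K(q) = ¼ - q/8 (K(q) = (q - 2)/(-3 - 5) = (-2 + q)/(-8) = (-2 + q)*(-⅛) = ¼ - q/8)
C*(g + K(13)) = 10*(61 + (¼ - ⅛*13)) = 10*(61 + (¼ - 13/8)) = 10*(61 - 11/8) = 10*(477/8) = 2385/4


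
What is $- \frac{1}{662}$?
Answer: $- \frac{1}{662} \approx -0.0015106$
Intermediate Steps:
$- \frac{1}{662}$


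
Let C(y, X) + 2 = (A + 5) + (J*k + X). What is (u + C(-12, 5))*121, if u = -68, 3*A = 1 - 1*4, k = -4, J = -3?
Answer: -5929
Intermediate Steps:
A = -1 (A = (1 - 1*4)/3 = (1 - 4)/3 = (⅓)*(-3) = -1)
C(y, X) = 14 + X (C(y, X) = -2 + ((-1 + 5) + (-3*(-4) + X)) = -2 + (4 + (12 + X)) = -2 + (16 + X) = 14 + X)
(u + C(-12, 5))*121 = (-68 + (14 + 5))*121 = (-68 + 19)*121 = -49*121 = -5929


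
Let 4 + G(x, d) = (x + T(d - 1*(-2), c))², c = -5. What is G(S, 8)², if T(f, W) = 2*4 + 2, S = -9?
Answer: 9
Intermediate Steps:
T(f, W) = 10 (T(f, W) = 8 + 2 = 10)
G(x, d) = -4 + (10 + x)² (G(x, d) = -4 + (x + 10)² = -4 + (10 + x)²)
G(S, 8)² = (-4 + (10 - 9)²)² = (-4 + 1²)² = (-4 + 1)² = (-3)² = 9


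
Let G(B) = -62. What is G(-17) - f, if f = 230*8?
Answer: -1902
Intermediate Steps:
f = 1840
G(-17) - f = -62 - 1*1840 = -62 - 1840 = -1902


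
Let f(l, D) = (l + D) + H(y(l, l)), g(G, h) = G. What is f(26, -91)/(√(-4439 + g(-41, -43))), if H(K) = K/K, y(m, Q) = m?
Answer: 4*I*√70/35 ≈ 0.95618*I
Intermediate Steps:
H(K) = 1
f(l, D) = 1 + D + l (f(l, D) = (l + D) + 1 = (D + l) + 1 = 1 + D + l)
f(26, -91)/(√(-4439 + g(-41, -43))) = (1 - 91 + 26)/(√(-4439 - 41)) = -64*(-I*√70/560) = -(-4)*I*√70/35 = 4*I*√70/35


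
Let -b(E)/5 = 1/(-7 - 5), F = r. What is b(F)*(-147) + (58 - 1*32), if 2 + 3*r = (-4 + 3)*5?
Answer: -141/4 ≈ -35.250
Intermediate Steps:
r = -7/3 (r = -2/3 + ((-4 + 3)*5)/3 = -2/3 + (-1*5)/3 = -2/3 + (1/3)*(-5) = -2/3 - 5/3 = -7/3 ≈ -2.3333)
F = -7/3 ≈ -2.3333
b(E) = 5/12 (b(E) = -5/(-7 - 5) = -5/(-12) = -5*(-1/12) = 5/12)
b(F)*(-147) + (58 - 1*32) = (5/12)*(-147) + (58 - 1*32) = -245/4 + (58 - 32) = -245/4 + 26 = -141/4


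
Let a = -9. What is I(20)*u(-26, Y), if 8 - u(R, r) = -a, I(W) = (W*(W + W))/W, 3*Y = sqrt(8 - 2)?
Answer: -40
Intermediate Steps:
Y = sqrt(6)/3 (Y = sqrt(8 - 2)/3 = sqrt(6)/3 ≈ 0.81650)
I(W) = 2*W (I(W) = (W*(2*W))/W = (2*W**2)/W = 2*W)
u(R, r) = -1 (u(R, r) = 8 - (-1)*(-9) = 8 - 1*9 = 8 - 9 = -1)
I(20)*u(-26, Y) = (2*20)*(-1) = 40*(-1) = -40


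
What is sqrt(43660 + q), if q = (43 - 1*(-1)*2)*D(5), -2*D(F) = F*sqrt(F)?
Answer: sqrt(174640 - 450*sqrt(5))/2 ≈ 208.35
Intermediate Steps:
D(F) = -F**(3/2)/2 (D(F) = -F*sqrt(F)/2 = -F**(3/2)/2)
q = -225*sqrt(5)/2 (q = (43 - 1*(-1)*2)*(-5*sqrt(5)/2) = (43 + 1*2)*(-5*sqrt(5)/2) = (43 + 2)*(-5*sqrt(5)/2) = 45*(-5*sqrt(5)/2) = -225*sqrt(5)/2 ≈ -251.56)
sqrt(43660 + q) = sqrt(43660 - 225*sqrt(5)/2)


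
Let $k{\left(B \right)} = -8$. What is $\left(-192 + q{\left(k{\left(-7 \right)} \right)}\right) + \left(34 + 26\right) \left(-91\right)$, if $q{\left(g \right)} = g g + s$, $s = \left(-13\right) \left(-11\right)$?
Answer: $-5445$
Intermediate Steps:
$s = 143$
$q{\left(g \right)} = 143 + g^{2}$ ($q{\left(g \right)} = g g + 143 = g^{2} + 143 = 143 + g^{2}$)
$\left(-192 + q{\left(k{\left(-7 \right)} \right)}\right) + \left(34 + 26\right) \left(-91\right) = \left(-192 + \left(143 + \left(-8\right)^{2}\right)\right) + \left(34 + 26\right) \left(-91\right) = \left(-192 + \left(143 + 64\right)\right) + 60 \left(-91\right) = \left(-192 + 207\right) - 5460 = 15 - 5460 = -5445$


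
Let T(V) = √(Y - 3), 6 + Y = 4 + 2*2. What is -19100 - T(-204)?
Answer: -19100 - I ≈ -19100.0 - 1.0*I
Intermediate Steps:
Y = 2 (Y = -6 + (4 + 2*2) = -6 + (4 + 4) = -6 + 8 = 2)
T(V) = I (T(V) = √(2 - 3) = √(-1) = I)
-19100 - T(-204) = -19100 - I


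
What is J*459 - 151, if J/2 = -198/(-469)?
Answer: 110945/469 ≈ 236.56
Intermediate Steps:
J = 396/469 (J = 2*(-198/(-469)) = 2*(-198*(-1/469)) = 2*(198/469) = 396/469 ≈ 0.84435)
J*459 - 151 = (396/469)*459 - 151 = 181764/469 - 151 = 110945/469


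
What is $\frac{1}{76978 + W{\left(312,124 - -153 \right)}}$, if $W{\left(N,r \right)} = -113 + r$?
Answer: $\frac{1}{77142} \approx 1.2963 \cdot 10^{-5}$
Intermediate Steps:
$\frac{1}{76978 + W{\left(312,124 - -153 \right)}} = \frac{1}{76978 + \left(-113 + \left(124 - -153\right)\right)} = \frac{1}{76978 + \left(-113 + \left(124 + 153\right)\right)} = \frac{1}{76978 + \left(-113 + 277\right)} = \frac{1}{76978 + 164} = \frac{1}{77142}$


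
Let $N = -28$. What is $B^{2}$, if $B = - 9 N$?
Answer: $63504$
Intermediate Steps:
$B = 252$ ($B = \left(-9\right) \left(-28\right) = 252$)
$B^{2} = 252^{2} = 63504$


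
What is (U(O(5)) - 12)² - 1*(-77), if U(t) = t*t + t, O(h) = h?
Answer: 401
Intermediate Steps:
U(t) = t + t² (U(t) = t² + t = t + t²)
(U(O(5)) - 12)² - 1*(-77) = (5*(1 + 5) - 12)² - 1*(-77) = (5*6 - 12)² + 77 = (30 - 12)² + 77 = 18² + 77 = 324 + 77 = 401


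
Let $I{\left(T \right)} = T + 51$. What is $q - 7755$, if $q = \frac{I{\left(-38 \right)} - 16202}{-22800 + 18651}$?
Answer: $- \frac{32159306}{4149} \approx -7751.1$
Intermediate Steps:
$I{\left(T \right)} = 51 + T$
$q = \frac{16189}{4149}$ ($q = \frac{\left(51 - 38\right) - 16202}{-22800 + 18651} = \frac{13 - 16202}{-4149} = \left(-16189\right) \left(- \frac{1}{4149}\right) = \frac{16189}{4149} \approx 3.9019$)
$q - 7755 = \frac{16189}{4149} - 7755 = - \frac{32159306}{4149}$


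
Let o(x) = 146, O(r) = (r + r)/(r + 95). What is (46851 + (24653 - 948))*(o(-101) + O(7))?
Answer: 525853868/51 ≈ 1.0311e+7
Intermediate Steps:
O(r) = 2*r/(95 + r) (O(r) = (2*r)/(95 + r) = 2*r/(95 + r))
(46851 + (24653 - 948))*(o(-101) + O(7)) = (46851 + (24653 - 948))*(146 + 2*7/(95 + 7)) = (46851 + 23705)*(146 + 2*7/102) = 70556*(146 + 2*7*(1/102)) = 70556*(146 + 7/51) = 70556*(7453/51) = 525853868/51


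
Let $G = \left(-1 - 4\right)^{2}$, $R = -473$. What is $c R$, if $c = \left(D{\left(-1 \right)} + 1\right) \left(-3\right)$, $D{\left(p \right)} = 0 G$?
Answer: $1419$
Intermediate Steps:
$G = 25$ ($G = \left(-5\right)^{2} = 25$)
$D{\left(p \right)} = 0$ ($D{\left(p \right)} = 0 \cdot 25 = 0$)
$c = -3$ ($c = \left(0 + 1\right) \left(-3\right) = 1 \left(-3\right) = -3$)
$c R = \left(-3\right) \left(-473\right) = 1419$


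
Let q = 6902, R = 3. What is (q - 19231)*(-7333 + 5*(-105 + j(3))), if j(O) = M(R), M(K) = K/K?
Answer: 96819637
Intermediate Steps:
M(K) = 1
j(O) = 1
(q - 19231)*(-7333 + 5*(-105 + j(3))) = (6902 - 19231)*(-7333 + 5*(-105 + 1)) = -12329*(-7333 + 5*(-104)) = -12329*(-7333 - 520) = -12329*(-7853) = 96819637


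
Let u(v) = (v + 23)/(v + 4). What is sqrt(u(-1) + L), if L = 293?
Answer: sqrt(2703)/3 ≈ 17.330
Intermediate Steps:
u(v) = (23 + v)/(4 + v)
sqrt(u(-1) + L) = sqrt((23 - 1)/(4 - 1) + 293) = sqrt(22/3 + 293) = sqrt(901/3) = sqrt(2703)/3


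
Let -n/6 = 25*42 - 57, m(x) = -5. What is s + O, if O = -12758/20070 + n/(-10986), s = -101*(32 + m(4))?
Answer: -50107844989/18374085 ≈ -2727.1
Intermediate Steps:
n = -5958 (n = -6*(25*42 - 57) = -6*(1050 - 57) = -6*993 = -5958)
s = -2727 (s = -101*(32 - 5) = -101*27 = -2727)
O = -1715194/18374085 (O = -12758/20070 - 5958/(-10986) = -12758*1/20070 - 5958*(-1/10986) = -6379/10035 + 993/1831 = -1715194/18374085 ≈ -0.093349)
s + O = -2727 - 1715194/18374085 = -50107844989/18374085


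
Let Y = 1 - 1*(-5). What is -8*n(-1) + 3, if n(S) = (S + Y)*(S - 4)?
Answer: 203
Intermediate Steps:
Y = 6 (Y = 1 + 5 = 6)
n(S) = (-4 + S)*(6 + S) (n(S) = (S + 6)*(S - 4) = (6 + S)*(-4 + S) = (-4 + S)*(6 + S))
-8*n(-1) + 3 = -8*(-24 + (-1)² + 2*(-1)) + 3 = -8*(-24 + 1 - 2) + 3 = -8*(-25) + 3 = 200 + 3 = 203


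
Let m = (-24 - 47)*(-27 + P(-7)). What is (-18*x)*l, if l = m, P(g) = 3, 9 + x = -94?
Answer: 3159216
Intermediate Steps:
x = -103 (x = -9 - 94 = -103)
m = 1704 (m = (-24 - 47)*(-27 + 3) = -71*(-24) = 1704)
l = 1704
(-18*x)*l = -18*(-103)*1704 = 1854*1704 = 3159216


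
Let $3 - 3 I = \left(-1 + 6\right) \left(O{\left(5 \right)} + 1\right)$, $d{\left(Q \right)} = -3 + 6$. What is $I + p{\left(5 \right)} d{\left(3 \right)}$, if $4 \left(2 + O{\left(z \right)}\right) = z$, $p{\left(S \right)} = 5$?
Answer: $\frac{187}{12} \approx 15.583$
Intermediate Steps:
$O{\left(z \right)} = -2 + \frac{z}{4}$
$d{\left(Q \right)} = 3$
$I = \frac{7}{12}$ ($I = 1 - \frac{\left(-1 + 6\right) \left(\left(-2 + \frac{1}{4} \cdot 5\right) + 1\right)}{3} = 1 - \frac{5 \left(\left(-2 + \frac{5}{4}\right) + 1\right)}{3} = 1 - \frac{5 \left(- \frac{3}{4} + 1\right)}{3} = 1 - \frac{5 \cdot \frac{1}{4}}{3} = 1 - \frac{5}{12} = \frac{7}{12} \approx 0.58333$)
$I + p{\left(5 \right)} d{\left(3 \right)} = \frac{7}{12} + 5 \cdot 3 = \frac{7}{12} + 15 = \frac{187}{12}$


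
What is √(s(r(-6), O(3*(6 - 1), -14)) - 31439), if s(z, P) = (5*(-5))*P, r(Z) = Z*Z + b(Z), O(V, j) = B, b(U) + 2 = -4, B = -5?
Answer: I*√31314 ≈ 176.96*I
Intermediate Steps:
b(U) = -6 (b(U) = -2 - 4 = -6)
O(V, j) = -5
r(Z) = -6 + Z² (r(Z) = Z*Z - 6 = Z² - 6 = -6 + Z²)
s(z, P) = -25*P
√(s(r(-6), O(3*(6 - 1), -14)) - 31439) = √(-25*(-5) - 31439) = √(125 - 31439) = √(-31314) = I*√31314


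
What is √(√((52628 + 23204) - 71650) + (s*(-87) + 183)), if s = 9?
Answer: √(-600 + √4182) ≈ 23.137*I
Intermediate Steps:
√(√((52628 + 23204) - 71650) + (s*(-87) + 183)) = √(√((52628 + 23204) - 71650) + (9*(-87) + 183)) = √(√(75832 - 71650) + (-783 + 183)) = √(√4182 - 600) = √(-600 + √4182)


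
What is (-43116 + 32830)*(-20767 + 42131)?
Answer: -219750104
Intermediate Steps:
(-43116 + 32830)*(-20767 + 42131) = -10286*21364 = -219750104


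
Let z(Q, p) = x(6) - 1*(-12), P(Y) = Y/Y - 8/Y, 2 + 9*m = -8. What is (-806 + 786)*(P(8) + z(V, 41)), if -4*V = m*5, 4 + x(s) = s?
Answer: -280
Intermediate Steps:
m = -10/9 (m = -2/9 + (⅑)*(-8) = -2/9 - 8/9 = -10/9 ≈ -1.1111)
x(s) = -4 + s
P(Y) = 1 - 8/Y
V = 25/18 (V = -(-5)*5/18 = -¼*(-50/9) = 25/18 ≈ 1.3889)
z(Q, p) = 14 (z(Q, p) = (-4 + 6) - 1*(-12) = 2 + 12 = 14)
(-806 + 786)*(P(8) + z(V, 41)) = (-806 + 786)*((-8 + 8)/8 + 14) = -20*((⅛)*0 + 14) = -20*(0 + 14) = -20*14 = -280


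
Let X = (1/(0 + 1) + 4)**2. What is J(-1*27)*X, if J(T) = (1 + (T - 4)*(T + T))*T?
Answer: -1130625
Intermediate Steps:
J(T) = T*(1 + 2*T*(-4 + T)) (J(T) = (1 + (-4 + T)*(2*T))*T = (1 + 2*T*(-4 + T))*T = T*(1 + 2*T*(-4 + T)))
X = 25 (X = (1/1 + 4)**2 = (1 + 4)**2 = 5**2 = 25)
J(-1*27)*X = ((-1*27)*(1 - (-8)*27 + 2*(-1*27)**2))*25 = -27*(1 - 8*(-27) + 2*(-27)**2)*25 = -27*(1 + 216 + 2*729)*25 = -27*(1 + 216 + 1458)*25 = -27*1675*25 = -45225*25 = -1130625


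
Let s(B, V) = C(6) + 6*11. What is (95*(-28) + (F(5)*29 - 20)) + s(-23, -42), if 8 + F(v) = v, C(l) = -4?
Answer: -2705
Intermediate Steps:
F(v) = -8 + v
s(B, V) = 62 (s(B, V) = -4 + 6*11 = -4 + 66 = 62)
(95*(-28) + (F(5)*29 - 20)) + s(-23, -42) = (95*(-28) + ((-8 + 5)*29 - 20)) + 62 = (-2660 + (-3*29 - 20)) + 62 = (-2660 + (-87 - 20)) + 62 = (-2660 - 107) + 62 = -2767 + 62 = -2705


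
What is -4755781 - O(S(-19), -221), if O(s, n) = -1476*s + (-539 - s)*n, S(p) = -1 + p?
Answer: -4900000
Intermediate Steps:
O(s, n) = -1476*s + n*(-539 - s)
-4755781 - O(S(-19), -221) = -4755781 - (-1476*(-1 - 19) - 539*(-221) - 1*(-221)*(-1 - 19)) = -4755781 - (-1476*(-20) + 119119 - 1*(-221)*(-20)) = -4755781 - (29520 + 119119 - 4420) = -4755781 - 1*144219 = -4755781 - 144219 = -4900000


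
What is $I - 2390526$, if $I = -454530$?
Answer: $-2845056$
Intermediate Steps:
$I - 2390526 = -454530 - 2390526 = -2845056$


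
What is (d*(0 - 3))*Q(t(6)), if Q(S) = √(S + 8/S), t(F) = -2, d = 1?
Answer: -3*I*√6 ≈ -7.3485*I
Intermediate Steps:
(d*(0 - 3))*Q(t(6)) = (1*(0 - 3))*√(-2 + 8/(-2)) = (1*(-3))*√(-2 + 8*(-½)) = -3*√(-2 - 4) = -3*I*√6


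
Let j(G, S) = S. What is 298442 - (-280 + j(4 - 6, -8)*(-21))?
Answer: 298554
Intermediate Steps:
298442 - (-280 + j(4 - 6, -8)*(-21)) = 298442 - (-280 - 8*(-21)) = 298442 - (-280 + 168) = 298442 - 1*(-112) = 298442 + 112 = 298554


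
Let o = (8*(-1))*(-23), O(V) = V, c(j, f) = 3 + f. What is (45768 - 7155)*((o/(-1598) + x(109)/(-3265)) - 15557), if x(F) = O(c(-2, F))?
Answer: -1567088536395219/2608735 ≈ -6.0071e+8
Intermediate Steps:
o = 184 (o = -8*(-23) = 184)
x(F) = 3 + F
(45768 - 7155)*((o/(-1598) + x(109)/(-3265)) - 15557) = (45768 - 7155)*((184/(-1598) + (3 + 109)/(-3265)) - 15557) = 38613*((184*(-1/1598) + 112*(-1/3265)) - 15557) = 38613*((-92/799 - 112/3265) - 15557) = 38613*(-389868/2608735 - 15557) = 38613*(-40584480263/2608735) = -1567088536395219/2608735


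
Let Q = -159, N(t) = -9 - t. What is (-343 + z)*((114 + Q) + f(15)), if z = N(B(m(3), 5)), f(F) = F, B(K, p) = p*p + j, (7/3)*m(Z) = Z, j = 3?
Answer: 11400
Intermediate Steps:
m(Z) = 3*Z/7
B(K, p) = 3 + p² (B(K, p) = p*p + 3 = p² + 3 = 3 + p²)
z = -37 (z = -9 - (3 + 5²) = -9 - (3 + 25) = -9 - 1*28 = -9 - 28 = -37)
(-343 + z)*((114 + Q) + f(15)) = (-343 - 37)*((114 - 159) + 15) = -380*(-45 + 15) = -380*(-30) = 11400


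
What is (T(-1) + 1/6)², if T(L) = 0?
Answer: 1/36 ≈ 0.027778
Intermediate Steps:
(T(-1) + 1/6)² = (0 + 1/6)² = (0 + ⅙)² = (⅙)² = 1/36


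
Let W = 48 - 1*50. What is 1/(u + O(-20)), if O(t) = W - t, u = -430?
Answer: -1/412 ≈ -0.0024272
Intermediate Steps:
W = -2 (W = 48 - 50 = -2)
O(t) = -2 - t
1/(u + O(-20)) = 1/(-430 + (-2 - 1*(-20))) = 1/(-430 + (-2 + 20)) = 1/(-430 + 18) = 1/(-412) = -1/412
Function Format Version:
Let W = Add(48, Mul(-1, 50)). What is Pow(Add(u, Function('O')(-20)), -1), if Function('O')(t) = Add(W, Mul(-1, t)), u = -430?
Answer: Rational(-1, 412) ≈ -0.0024272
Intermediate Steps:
W = -2 (W = Add(48, -50) = -2)
Function('O')(t) = Add(-2, Mul(-1, t))
Pow(Add(u, Function('O')(-20)), -1) = Pow(Add(-430, Add(-2, Mul(-1, -20))), -1) = Pow(Add(-430, Add(-2, 20)), -1) = Pow(Add(-430, 18), -1) = Pow(-412, -1) = Rational(-1, 412)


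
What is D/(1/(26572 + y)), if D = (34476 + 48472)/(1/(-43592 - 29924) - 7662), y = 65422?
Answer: -560979887424992/563279593 ≈ -9.9592e+5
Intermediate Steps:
D = -6098005168/563279593 (D = 82948/(1/(-73516) - 7662) = 82948/(-1/73516 - 7662) = 82948/(-563279593/73516) = 82948*(-73516/563279593) = -6098005168/563279593 ≈ -10.826)
D/(1/(26572 + y)) = -6098005168/(563279593*(1/(26572 + 65422))) = -6098005168/(563279593*(1/91994)) = -6098005168/(563279593*1/91994) = -6098005168/563279593*91994 = -560979887424992/563279593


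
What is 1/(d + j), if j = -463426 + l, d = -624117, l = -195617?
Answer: -1/1283160 ≈ -7.7933e-7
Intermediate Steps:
j = -659043 (j = -463426 - 195617 = -659043)
1/(d + j) = 1/(-624117 - 659043) = 1/(-1283160) = -1/1283160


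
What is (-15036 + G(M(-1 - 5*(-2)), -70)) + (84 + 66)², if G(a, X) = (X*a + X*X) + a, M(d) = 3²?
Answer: 11743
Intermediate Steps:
M(d) = 9
G(a, X) = a + X² + X*a (G(a, X) = (X*a + X²) + a = (X² + X*a) + a = a + X² + X*a)
(-15036 + G(M(-1 - 5*(-2)), -70)) + (84 + 66)² = (-15036 + (9 + (-70)² - 70*9)) + (84 + 66)² = (-15036 + (9 + 4900 - 630)) + 150² = (-15036 + 4279) + 22500 = -10757 + 22500 = 11743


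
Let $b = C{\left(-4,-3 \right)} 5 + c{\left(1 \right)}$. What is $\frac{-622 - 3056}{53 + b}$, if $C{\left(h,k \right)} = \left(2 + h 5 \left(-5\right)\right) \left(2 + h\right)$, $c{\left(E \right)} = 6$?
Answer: $\frac{3678}{961} \approx 3.8273$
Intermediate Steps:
$C{\left(h,k \right)} = \left(2 + h\right) \left(2 - 25 h\right)$ ($C{\left(h,k \right)} = \left(2 + 5 h \left(-5\right)\right) \left(2 + h\right) = \left(2 - 25 h\right) \left(2 + h\right) = \left(2 + h\right) \left(2 - 25 h\right)$)
$b = -1014$ ($b = \left(4 - -192 - 25 \left(-4\right)^{2}\right) 5 + 6 = \left(4 + 192 - 400\right) 5 + 6 = \left(-204\right) 5 + 6 = -1020 + 6 = -1014$)
$\frac{-622 - 3056}{53 + b} = \frac{-622 - 3056}{53 - 1014} = - \frac{3678}{-961} = \left(-3678\right) \left(- \frac{1}{961}\right) = \frac{3678}{961}$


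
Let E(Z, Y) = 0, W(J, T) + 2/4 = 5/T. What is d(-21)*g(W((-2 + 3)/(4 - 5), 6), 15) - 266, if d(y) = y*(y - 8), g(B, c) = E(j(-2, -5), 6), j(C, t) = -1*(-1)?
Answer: -266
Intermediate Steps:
j(C, t) = 1
W(J, T) = -½ + 5/T
g(B, c) = 0
d(y) = y*(-8 + y)
d(-21)*g(W((-2 + 3)/(4 - 5), 6), 15) - 266 = -21*(-8 - 21)*0 - 266 = -21*(-29)*0 - 266 = 609*0 - 266 = 0 - 266 = -266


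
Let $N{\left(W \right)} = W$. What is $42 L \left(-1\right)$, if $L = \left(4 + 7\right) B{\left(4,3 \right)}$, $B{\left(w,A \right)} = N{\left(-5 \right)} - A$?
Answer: $3696$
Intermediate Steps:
$B{\left(w,A \right)} = -5 - A$
$L = -88$ ($L = \left(4 + 7\right) \left(-5 - 3\right) = 11 \left(-5 - 3\right) = 11 \left(-8\right) = -88$)
$42 L \left(-1\right) = 42 \left(-88\right) \left(-1\right) = \left(-3696\right) \left(-1\right) = 3696$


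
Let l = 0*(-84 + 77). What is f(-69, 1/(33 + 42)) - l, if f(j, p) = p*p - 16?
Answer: -89999/5625 ≈ -16.000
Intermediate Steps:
l = 0 (l = 0*(-7) = 0)
f(j, p) = -16 + p² (f(j, p) = p² - 16 = -16 + p²)
f(-69, 1/(33 + 42)) - l = (-16 + (1/(33 + 42))²) - 1*0 = (-16 + (1/75)²) + 0 = (-16 + 1/5625) + 0 = -89999/5625 + 0 = -89999/5625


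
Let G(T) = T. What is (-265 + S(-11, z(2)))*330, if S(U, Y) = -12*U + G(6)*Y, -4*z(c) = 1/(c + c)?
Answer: -176055/4 ≈ -44014.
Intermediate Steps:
z(c) = -1/(8*c) (z(c) = -1/(4*(c + c)) = -1/(2*c)/4 = -1/(8*c))
S(U, Y) = -12*U + 6*Y
(-265 + S(-11, z(2)))*330 = (-265 + (-12*(-11) + 6*(-⅛/2)))*330 = (-265 + (132 + 6*(-⅛*½)))*330 = (-265 + (132 + 6*(-1/16)))*330 = (-265 + (132 - 3/8))*330 = (-265 + 1053/8)*330 = -1067/8*330 = -176055/4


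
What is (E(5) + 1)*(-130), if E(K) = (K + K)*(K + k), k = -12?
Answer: 8970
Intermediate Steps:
E(K) = 2*K*(-12 + K) (E(K) = (K + K)*(K - 12) = (2*K)*(-12 + K) = 2*K*(-12 + K))
(E(5) + 1)*(-130) = (2*5*(-12 + 5) + 1)*(-130) = (2*5*(-7) + 1)*(-130) = (-70 + 1)*(-130) = -69*(-130) = 8970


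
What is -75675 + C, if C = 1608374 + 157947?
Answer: 1690646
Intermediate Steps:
C = 1766321
-75675 + C = -75675 + 1766321 = 1690646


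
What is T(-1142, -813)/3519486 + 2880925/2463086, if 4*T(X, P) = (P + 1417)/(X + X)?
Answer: 11579166297633107/9899765824315032 ≈ 1.1696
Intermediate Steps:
T(X, P) = (1417 + P)/(8*X) (T(X, P) = ((P + 1417)/(X + X))/4 = ((1417 + P)/((2*X)))/4 = ((1417 + P)*(1/(2*X)))/4 = ((1417 + P)/(2*X))/4 = (1417 + P)/(8*X))
T(-1142, -813)/3519486 + 2880925/2463086 = ((1/8)*(1417 - 813)/(-1142))/3519486 + 2880925/2463086 = ((1/8)*(-1/1142)*604)*(1/3519486) + 2880925*(1/2463086) = -151/2284*1/3519486 + 2880925/2463086 = -151/8038506024 + 2880925/2463086 = 11579166297633107/9899765824315032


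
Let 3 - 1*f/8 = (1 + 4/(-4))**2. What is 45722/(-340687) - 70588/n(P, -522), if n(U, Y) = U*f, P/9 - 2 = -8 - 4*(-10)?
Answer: -6096049081/625501332 ≈ -9.7459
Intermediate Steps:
f = 24 (f = 24 - 8*(1 + 4/(-4))**2 = 24 - 8*(1 + 4*(-1/4))**2 = 24 - 8*(1 - 1)**2 = 24 - 8*0**2 = 24 - 8*0 = 24 + 0 = 24)
P = 306 (P = 18 + 9*(-8 - 4*(-10)) = 18 + 9*(-8 + 40) = 18 + 9*32 = 18 + 288 = 306)
n(U, Y) = 24*U (n(U, Y) = U*24 = 24*U)
45722/(-340687) - 70588/n(P, -522) = 45722/(-340687) - 70588/(24*306) = 45722*(-1/340687) - 70588/7344 = -45722/340687 - 70588*1/7344 = -45722/340687 - 17647/1836 = -6096049081/625501332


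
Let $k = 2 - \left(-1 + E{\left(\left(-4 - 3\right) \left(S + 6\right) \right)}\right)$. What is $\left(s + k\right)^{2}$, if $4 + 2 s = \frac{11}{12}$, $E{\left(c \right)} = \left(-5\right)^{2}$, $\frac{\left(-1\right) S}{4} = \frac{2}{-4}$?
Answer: $\frac{319225}{576} \approx 554.21$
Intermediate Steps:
$S = 2$ ($S = - 4 \frac{2}{-4} = - 4 \cdot 2 \left(- \frac{1}{4}\right) = \left(-4\right) \left(- \frac{1}{2}\right) = 2$)
$E{\left(c \right)} = 25$
$s = - \frac{37}{24}$ ($s = -2 + \frac{11 \cdot \frac{1}{12}}{2} = -2 + \frac{1}{2} \cdot \frac{11}{12} = -2 + \frac{11}{24} = - \frac{37}{24} \approx -1.5417$)
$k = -22$ ($k = 2 + \left(1 - 25\right) = 2 - 24 = -22$)
$\left(s + k\right)^{2} = \left(- \frac{37}{24} - 22\right)^{2} = \left(- \frac{565}{24}\right)^{2} = \frac{319225}{576}$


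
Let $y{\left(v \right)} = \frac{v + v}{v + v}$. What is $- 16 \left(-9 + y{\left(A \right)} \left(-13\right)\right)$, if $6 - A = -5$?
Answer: $352$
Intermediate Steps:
$A = 11$ ($A = 6 - -5 = 6 + 5 = 11$)
$y{\left(v \right)} = 1$ ($y{\left(v \right)} = \frac{2 v}{2 v} = 2 v \frac{1}{2 v} = 1$)
$- 16 \left(-9 + y{\left(A \right)} \left(-13\right)\right) = - 16 \left(-9 + 1 \left(-13\right)\right) = - 16 \left(-9 - 13\right) = \left(-16\right) \left(-22\right) = 352$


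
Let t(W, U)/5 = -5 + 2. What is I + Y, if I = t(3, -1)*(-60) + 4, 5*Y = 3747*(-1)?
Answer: 773/5 ≈ 154.60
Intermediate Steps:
t(W, U) = -15 (t(W, U) = 5*(-5 + 2) = 5*(-3) = -15)
Y = -3747/5 (Y = (3747*(-1))/5 = (1/5)*(-3747) = -3747/5 ≈ -749.40)
I = 904 (I = -15*(-60) + 4 = 900 + 4 = 904)
I + Y = 904 - 3747/5 = 773/5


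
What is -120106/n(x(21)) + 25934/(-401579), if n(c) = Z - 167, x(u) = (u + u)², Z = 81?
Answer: 24114908525/17267897 ≈ 1396.5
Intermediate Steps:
x(u) = 4*u² (x(u) = (2*u)² = 4*u²)
n(c) = -86 (n(c) = 81 - 167 = -86)
-120106/n(x(21)) + 25934/(-401579) = -120106/(-86) + 25934/(-401579) = -120106*(-1/86) + 25934*(-1/401579) = 60053/43 - 25934/401579 = 24114908525/17267897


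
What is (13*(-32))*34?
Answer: -14144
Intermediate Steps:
(13*(-32))*34 = -416*34 = -14144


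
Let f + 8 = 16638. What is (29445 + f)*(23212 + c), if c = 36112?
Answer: 2733353300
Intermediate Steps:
f = 16630 (f = -8 + 16638 = 16630)
(29445 + f)*(23212 + c) = (29445 + 16630)*(23212 + 36112) = 46075*59324 = 2733353300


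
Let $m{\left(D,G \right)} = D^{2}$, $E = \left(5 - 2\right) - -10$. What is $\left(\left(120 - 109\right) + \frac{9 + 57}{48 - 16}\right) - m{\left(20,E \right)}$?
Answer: $- \frac{6191}{16} \approx -386.94$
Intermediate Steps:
$E = 13$ ($E = 3 + 10 = 13$)
$\left(\left(120 - 109\right) + \frac{9 + 57}{48 - 16}\right) - m{\left(20,E \right)} = \left(\left(120 - 109\right) + \frac{9 + 57}{48 - 16}\right) - 20^{2} = \left(11 + \frac{66}{32}\right) - 400 = \left(11 + 66 \cdot \frac{1}{32}\right) - 400 = \left(11 + \frac{33}{16}\right) - 400 = \frac{209}{16} - 400 = - \frac{6191}{16}$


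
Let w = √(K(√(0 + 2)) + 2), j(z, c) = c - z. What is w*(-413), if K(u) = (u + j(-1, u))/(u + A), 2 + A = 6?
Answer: -413*√(9 + 4*√2)/√(4 + √2) ≈ -679.52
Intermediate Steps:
A = 4 (A = -2 + 6 = 4)
K(u) = (1 + 2*u)/(4 + u) (K(u) = (u + (u - 1*(-1)))/(u + 4) = (u + (u + 1))/(4 + u) = (u + (1 + u))/(4 + u) = (1 + 2*u)/(4 + u))
w = √(2 + (1 + 2*√2)/(4 + √2)) (w = √((1 + 2*√(0 + 2))/(4 + √(0 + 2)) + 2) = √((1 + 2*√2)/(4 + √2) + 2) = √(2 + (1 + 2*√2)/(4 + √2)) ≈ 1.6453)
w*(-413) = (√(9 + 4*√2)/√(4 + √2))*(-413) = -413*√(9 + 4*√2)/√(4 + √2)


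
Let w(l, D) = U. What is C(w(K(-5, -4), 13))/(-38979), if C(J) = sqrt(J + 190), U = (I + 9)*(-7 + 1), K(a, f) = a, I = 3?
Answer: -sqrt(118)/38979 ≈ -0.00027868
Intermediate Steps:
U = -72 (U = (3 + 9)*(-7 + 1) = 12*(-6) = -72)
w(l, D) = -72
C(J) = sqrt(190 + J)
C(w(K(-5, -4), 13))/(-38979) = sqrt(190 - 72)/(-38979) = sqrt(118)*(-1/38979) = -sqrt(118)/38979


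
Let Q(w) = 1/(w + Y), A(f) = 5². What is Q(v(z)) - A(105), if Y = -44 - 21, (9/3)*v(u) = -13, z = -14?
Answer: -5203/208 ≈ -25.014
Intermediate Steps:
v(u) = -13/3 (v(u) = (⅓)*(-13) = -13/3)
A(f) = 25
Y = -65
Q(w) = 1/(-65 + w) (Q(w) = 1/(w - 65) = 1/(-65 + w))
Q(v(z)) - A(105) = 1/(-65 - 13/3) - 1*25 = 1/(-208/3) - 25 = -3/208 - 25 = -5203/208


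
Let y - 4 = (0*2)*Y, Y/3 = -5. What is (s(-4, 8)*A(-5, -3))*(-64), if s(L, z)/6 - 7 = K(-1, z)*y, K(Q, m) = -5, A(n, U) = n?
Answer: -24960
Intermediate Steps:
Y = -15 (Y = 3*(-5) = -15)
y = 4 (y = 4 + (0*2)*(-15) = 4 + 0*(-15) = 4 + 0 = 4)
s(L, z) = -78 (s(L, z) = 42 + 6*(-5*4) = 42 + 6*(-20) = 42 - 120 = -78)
(s(-4, 8)*A(-5, -3))*(-64) = -78*(-5)*(-64) = 390*(-64) = -24960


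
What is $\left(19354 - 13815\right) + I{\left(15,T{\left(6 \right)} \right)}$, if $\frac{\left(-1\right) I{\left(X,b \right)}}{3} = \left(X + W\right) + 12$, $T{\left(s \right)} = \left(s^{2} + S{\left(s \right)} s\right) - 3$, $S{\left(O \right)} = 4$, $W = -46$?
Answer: $5596$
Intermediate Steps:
$T{\left(s \right)} = -3 + s^{2} + 4 s$ ($T{\left(s \right)} = \left(s^{2} + 4 s\right) - 3 = -3 + s^{2} + 4 s$)
$I{\left(X,b \right)} = 102 - 3 X$ ($I{\left(X,b \right)} = - 3 \left(\left(X - 46\right) + 12\right) = - 3 \left(\left(-46 + X\right) + 12\right) = - 3 \left(-34 + X\right) = 102 - 3 X$)
$\left(19354 - 13815\right) + I{\left(15,T{\left(6 \right)} \right)} = \left(19354 - 13815\right) + \left(102 - 45\right) = 5539 + \left(102 - 45\right) = 5539 + 57 = 5596$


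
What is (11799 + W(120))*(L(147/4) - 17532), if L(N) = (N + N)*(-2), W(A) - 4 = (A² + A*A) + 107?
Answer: -719712090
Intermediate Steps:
W(A) = 111 + 2*A² (W(A) = 4 + ((A² + A*A) + 107) = 4 + ((A² + A²) + 107) = 4 + (2*A² + 107) = 4 + (107 + 2*A²) = 111 + 2*A²)
L(N) = -4*N (L(N) = (2*N)*(-2) = -4*N)
(11799 + W(120))*(L(147/4) - 17532) = (11799 + (111 + 2*120²))*(-588/4 - 17532) = (11799 + (111 + 2*14400))*(-588/4 - 17532) = (11799 + (111 + 28800))*(-4*147/4 - 17532) = (11799 + 28911)*(-147 - 17532) = 40710*(-17679) = -719712090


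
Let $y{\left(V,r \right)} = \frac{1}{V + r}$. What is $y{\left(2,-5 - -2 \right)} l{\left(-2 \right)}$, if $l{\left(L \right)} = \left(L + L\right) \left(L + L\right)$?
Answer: $-16$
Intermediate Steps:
$l{\left(L \right)} = 4 L^{2}$ ($l{\left(L \right)} = 2 L 2 L = 4 L^{2}$)
$y{\left(2,-5 - -2 \right)} l{\left(-2 \right)} = \frac{4 \left(-2\right)^{2}}{2 - 3} = \frac{4 \cdot 4}{2 + \left(-5 + 2\right)} = \frac{1}{2 - 3} \cdot 16 = \frac{1}{-1} \cdot 16 = \left(-1\right) 16 = -16$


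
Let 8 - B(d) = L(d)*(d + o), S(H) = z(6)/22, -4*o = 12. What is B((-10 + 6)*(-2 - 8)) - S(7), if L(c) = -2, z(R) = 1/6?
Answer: 10823/132 ≈ 81.992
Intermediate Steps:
o = -3 (o = -¼*12 = -3)
z(R) = ⅙
S(H) = 1/132 (S(H) = (⅙)/22 = (⅙)*(1/22) = 1/132)
B(d) = 2 + 2*d (B(d) = 8 - (-2)*(d - 3) = 8 - (-2)*(-3 + d) = 8 - (6 - 2*d) = 8 + (-6 + 2*d) = 2 + 2*d)
B((-10 + 6)*(-2 - 8)) - S(7) = (2 + 2*((-10 + 6)*(-2 - 8))) - 1*1/132 = (2 + 2*(-4*(-10))) - 1/132 = (2 + 2*40) - 1/132 = (2 + 80) - 1/132 = 82 - 1/132 = 10823/132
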